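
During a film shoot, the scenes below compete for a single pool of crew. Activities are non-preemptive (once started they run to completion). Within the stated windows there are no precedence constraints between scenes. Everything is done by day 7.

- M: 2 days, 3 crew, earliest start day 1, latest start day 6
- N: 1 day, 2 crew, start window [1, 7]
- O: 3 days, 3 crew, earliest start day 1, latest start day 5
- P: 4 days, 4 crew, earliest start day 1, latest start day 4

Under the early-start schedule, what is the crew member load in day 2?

10

At early start, day 2 has: M, O, P.
Demand: 3 + 3 + 4 = 10.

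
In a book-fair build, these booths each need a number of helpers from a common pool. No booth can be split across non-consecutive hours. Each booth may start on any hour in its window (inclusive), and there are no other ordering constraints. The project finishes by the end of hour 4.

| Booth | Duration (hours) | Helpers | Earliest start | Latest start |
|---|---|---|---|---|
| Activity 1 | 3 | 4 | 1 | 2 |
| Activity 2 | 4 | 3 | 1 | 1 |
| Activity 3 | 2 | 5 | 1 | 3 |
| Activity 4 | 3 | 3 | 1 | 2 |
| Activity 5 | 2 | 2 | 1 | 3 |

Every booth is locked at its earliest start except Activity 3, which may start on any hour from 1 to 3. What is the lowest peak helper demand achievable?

Activity 3@1: h1:17  h2:17  h3:10  h4:3 → peak 17
Activity 3@2: h1:12  h2:17  h3:15  h4:3 → peak 17
Activity 3@3: h1:12  h2:12  h3:15  h4:8 → peak 15
Best is Activity 3@3, peak 15.

15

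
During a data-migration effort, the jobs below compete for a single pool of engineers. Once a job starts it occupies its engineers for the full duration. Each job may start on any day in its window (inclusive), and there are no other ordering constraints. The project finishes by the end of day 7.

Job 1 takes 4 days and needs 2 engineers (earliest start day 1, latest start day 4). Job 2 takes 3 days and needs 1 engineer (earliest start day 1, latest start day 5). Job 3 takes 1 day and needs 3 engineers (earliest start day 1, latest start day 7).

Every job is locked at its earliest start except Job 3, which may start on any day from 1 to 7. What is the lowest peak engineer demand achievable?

Job 3@1: d1:6  d2:3  d3:3  d4:2  d5:0  d6:0  d7:0 → peak 6
Job 3@2: d1:3  d2:6  d3:3  d4:2  d5:0  d6:0  d7:0 → peak 6
Job 3@3: d1:3  d2:3  d3:6  d4:2  d5:0  d6:0  d7:0 → peak 6
Job 3@4: d1:3  d2:3  d3:3  d4:5  d5:0  d6:0  d7:0 → peak 5
Job 3@5: d1:3  d2:3  d3:3  d4:2  d5:3  d6:0  d7:0 → peak 3
Job 3@6: d1:3  d2:3  d3:3  d4:2  d5:0  d6:3  d7:0 → peak 3
Job 3@7: d1:3  d2:3  d3:3  d4:2  d5:0  d6:0  d7:3 → peak 3
Best is Job 3@5, peak 3.

3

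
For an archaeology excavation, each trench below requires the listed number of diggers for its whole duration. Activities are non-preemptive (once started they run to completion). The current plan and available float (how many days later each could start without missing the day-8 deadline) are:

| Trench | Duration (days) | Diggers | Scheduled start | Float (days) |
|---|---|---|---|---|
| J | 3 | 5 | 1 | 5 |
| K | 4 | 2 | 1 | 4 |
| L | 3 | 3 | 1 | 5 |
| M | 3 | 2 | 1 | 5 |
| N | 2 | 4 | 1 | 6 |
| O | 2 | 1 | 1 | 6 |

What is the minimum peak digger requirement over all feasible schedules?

Early-start (J@1, K@1, L@1, M@1, N@1, O@1) gives peak 17: d1:17  d2:17  d3:12  d4:2  d5:0  d6:0  d7:0  d8:0.
Shift L→4, M→4, N→7, O→5.
Schedule J@1, K@1, L@4, M@4, N@7, O@5: d1:7  d2:7  d3:7  d4:7  d5:6  d6:6  d7:4  d8:4 — peak 7.

7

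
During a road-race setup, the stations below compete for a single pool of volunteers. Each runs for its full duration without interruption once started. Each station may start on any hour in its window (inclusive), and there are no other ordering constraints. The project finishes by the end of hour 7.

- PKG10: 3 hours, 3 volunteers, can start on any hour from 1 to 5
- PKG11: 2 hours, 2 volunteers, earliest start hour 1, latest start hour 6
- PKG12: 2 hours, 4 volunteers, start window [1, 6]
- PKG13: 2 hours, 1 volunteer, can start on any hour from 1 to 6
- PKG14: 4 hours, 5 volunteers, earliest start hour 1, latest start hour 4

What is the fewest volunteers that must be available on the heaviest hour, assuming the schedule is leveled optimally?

7

Early-start (PKG10@1, PKG11@1, PKG12@1, PKG13@1, PKG14@1) gives peak 15: h1:15  h2:15  h3:8  h4:5  h5:0  h6:0  h7:0.
Shift PKG11→3, PKG13→5, PKG14→4.
Schedule PKG10@1, PKG11@3, PKG12@1, PKG13@5, PKG14@4: h1:7  h2:7  h3:5  h4:7  h5:6  h6:6  h7:5 — peak 7.
Total volunteer-hours = 43 over 7 hours ⇒ peak ≥ ⌈43/7⌉ = 7, so 7 is optimal.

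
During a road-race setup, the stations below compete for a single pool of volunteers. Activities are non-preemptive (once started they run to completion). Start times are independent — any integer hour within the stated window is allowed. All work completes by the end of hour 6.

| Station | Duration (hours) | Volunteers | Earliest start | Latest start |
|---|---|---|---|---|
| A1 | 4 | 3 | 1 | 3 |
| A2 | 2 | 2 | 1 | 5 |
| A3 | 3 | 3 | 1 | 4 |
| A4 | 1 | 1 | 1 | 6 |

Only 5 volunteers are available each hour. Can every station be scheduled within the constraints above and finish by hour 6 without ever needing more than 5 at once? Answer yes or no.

no

The minimum achievable peak is 6; 5 < 6, so no feasible schedule stays within the cap.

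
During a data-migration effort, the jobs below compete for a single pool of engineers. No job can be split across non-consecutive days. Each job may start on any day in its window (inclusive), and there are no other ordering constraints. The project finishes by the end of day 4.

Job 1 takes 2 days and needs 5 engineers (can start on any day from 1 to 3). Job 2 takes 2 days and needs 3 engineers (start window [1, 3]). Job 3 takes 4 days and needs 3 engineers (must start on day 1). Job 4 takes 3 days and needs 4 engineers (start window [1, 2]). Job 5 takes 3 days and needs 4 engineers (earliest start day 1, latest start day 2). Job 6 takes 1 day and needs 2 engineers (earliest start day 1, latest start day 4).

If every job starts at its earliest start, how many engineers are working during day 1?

21

At early start, day 1 has: Job 1, Job 2, Job 3, Job 4, Job 5, Job 6.
Demand: 5 + 3 + 3 + 4 + 4 + 2 = 21.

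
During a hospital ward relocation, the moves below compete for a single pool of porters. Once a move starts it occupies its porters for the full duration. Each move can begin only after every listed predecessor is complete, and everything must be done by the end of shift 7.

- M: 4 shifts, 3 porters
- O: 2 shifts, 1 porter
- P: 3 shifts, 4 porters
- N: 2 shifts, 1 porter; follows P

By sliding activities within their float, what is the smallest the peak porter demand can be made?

4

Early-start (M@1, O@1, P@1, N@4) gives peak 8: s1:8  s2:8  s3:7  s4:4  s5:1  s6:0  s7:0.
Shift M→4, O→4, N→6.
Schedule M@4, O@4, P@1, N@6: s1:4  s2:4  s3:4  s4:4  s5:4  s6:4  s7:4 — peak 4.
Total porter-shifts = 28 over 7 shifts ⇒ peak ≥ ⌈28/7⌉ = 4, so 4 is optimal.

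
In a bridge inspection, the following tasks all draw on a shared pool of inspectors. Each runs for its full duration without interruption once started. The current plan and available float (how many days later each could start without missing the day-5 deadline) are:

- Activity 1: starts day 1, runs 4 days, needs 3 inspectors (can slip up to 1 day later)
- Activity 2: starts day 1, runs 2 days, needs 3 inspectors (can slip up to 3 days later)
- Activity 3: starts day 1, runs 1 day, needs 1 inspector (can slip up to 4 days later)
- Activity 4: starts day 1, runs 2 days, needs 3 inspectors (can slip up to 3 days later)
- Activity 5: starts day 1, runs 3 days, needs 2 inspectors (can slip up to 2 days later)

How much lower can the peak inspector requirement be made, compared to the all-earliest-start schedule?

Early-start peak: d1:12  d2:11  d3:5  d4:3  d5:0 ⇒ 12.
Leveled (Activity 1@1, Activity 2@1, Activity 3@1, Activity 4@3, Activity 5@2): d1:7  d2:8  d3:8  d4:8  d5:0 ⇒ 8.
Reduction 12 − 8 = 4.

4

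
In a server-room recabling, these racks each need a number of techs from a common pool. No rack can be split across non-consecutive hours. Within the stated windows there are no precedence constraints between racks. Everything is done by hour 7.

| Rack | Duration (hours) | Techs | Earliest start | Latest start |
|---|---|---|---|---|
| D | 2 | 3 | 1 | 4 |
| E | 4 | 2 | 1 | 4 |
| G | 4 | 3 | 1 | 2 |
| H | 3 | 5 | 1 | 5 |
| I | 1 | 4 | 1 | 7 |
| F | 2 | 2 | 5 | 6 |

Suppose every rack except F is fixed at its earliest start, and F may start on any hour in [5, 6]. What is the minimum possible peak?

17

F@5: h1:17  h2:13  h3:10  h4:5  h5:2  h6:2  h7:0 → peak 17
F@6: h1:17  h2:13  h3:10  h4:5  h5:0  h6:2  h7:2 → peak 17
Best is F@5, peak 17.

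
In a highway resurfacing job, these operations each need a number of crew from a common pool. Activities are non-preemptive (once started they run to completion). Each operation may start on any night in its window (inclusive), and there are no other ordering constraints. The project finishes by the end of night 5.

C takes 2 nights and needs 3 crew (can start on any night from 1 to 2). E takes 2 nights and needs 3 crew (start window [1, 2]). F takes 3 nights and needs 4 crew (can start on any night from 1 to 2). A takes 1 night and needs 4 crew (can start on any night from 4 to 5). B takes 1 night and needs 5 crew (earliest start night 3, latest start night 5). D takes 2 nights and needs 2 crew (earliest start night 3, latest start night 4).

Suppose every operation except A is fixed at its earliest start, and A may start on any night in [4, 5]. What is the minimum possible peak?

11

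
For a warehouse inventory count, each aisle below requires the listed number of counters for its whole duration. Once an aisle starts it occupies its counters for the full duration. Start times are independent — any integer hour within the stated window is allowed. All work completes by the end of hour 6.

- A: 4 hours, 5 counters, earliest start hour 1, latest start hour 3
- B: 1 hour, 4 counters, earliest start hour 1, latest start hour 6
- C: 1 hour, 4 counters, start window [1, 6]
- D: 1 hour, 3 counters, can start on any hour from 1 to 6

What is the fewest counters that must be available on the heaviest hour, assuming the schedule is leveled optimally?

7

Early-start (A@1, B@1, C@1, D@1) gives peak 16: h1:16  h2:5  h3:5  h4:5  h5:0  h6:0.
Shift B→5, C→6, D→5.
Schedule A@1, B@5, C@6, D@5: h1:5  h2:5  h3:5  h4:5  h5:7  h6:4 — peak 7.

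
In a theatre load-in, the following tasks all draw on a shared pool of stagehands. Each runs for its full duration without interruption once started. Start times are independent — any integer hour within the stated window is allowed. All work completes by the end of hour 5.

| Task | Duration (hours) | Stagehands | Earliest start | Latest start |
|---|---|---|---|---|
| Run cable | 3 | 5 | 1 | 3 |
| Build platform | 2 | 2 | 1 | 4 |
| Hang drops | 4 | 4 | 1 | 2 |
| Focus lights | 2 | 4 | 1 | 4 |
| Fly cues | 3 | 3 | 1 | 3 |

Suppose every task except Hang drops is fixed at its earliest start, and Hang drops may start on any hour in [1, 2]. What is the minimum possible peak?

18

Hang drops@1: h1:18  h2:18  h3:12  h4:4  h5:0 → peak 18
Hang drops@2: h1:14  h2:18  h3:12  h4:4  h5:4 → peak 18
Best is Hang drops@1, peak 18.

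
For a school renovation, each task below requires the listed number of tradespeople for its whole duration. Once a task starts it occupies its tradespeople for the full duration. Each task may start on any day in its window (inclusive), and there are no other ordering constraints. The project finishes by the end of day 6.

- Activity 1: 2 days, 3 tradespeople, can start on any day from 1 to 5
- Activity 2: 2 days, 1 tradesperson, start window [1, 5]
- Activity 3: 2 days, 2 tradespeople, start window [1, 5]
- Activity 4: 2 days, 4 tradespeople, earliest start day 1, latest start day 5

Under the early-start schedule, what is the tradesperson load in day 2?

At early start, day 2 has: Activity 1, Activity 2, Activity 3, Activity 4.
Demand: 3 + 1 + 2 + 4 = 10.

10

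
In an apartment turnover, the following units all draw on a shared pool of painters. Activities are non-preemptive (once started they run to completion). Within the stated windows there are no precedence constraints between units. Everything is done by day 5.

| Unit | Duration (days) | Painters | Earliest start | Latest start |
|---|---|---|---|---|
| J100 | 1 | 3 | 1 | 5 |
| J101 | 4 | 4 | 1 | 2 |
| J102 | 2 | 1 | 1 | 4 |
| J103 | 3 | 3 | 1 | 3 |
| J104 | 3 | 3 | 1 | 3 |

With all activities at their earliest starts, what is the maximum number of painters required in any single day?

14

Early-start schedule: J100@1, J101@1, J102@1, J103@1, J104@1.
Load per day: day 1: 14, day 2: 11, day 3: 10, day 4: 4, day 5: 0.
Peak is 14.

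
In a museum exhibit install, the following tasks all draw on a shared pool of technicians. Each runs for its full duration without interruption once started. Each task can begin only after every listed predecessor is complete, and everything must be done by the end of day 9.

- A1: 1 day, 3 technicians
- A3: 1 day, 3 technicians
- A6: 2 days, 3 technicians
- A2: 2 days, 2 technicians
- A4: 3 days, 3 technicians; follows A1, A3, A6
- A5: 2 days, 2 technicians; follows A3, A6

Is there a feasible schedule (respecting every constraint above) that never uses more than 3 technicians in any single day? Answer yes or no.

no

Total technician-days = 29; over 9 days the average is 29/9 > 3, so some day must exceed 3.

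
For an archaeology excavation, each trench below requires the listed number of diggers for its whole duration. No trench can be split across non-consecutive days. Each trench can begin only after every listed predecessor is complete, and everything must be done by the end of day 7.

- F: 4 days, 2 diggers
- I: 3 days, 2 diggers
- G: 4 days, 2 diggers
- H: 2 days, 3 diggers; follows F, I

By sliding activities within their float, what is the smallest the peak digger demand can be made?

5

Early-start (F@1, I@1, G@1, H@5) gives peak 6: d1:6  d2:6  d3:6  d4:4  d5:3  d6:3  d7:0.
Shift G→4.
Schedule F@1, I@1, G@4, H@5: d1:4  d2:4  d3:4  d4:4  d5:5  d6:5  d7:2 — peak 5.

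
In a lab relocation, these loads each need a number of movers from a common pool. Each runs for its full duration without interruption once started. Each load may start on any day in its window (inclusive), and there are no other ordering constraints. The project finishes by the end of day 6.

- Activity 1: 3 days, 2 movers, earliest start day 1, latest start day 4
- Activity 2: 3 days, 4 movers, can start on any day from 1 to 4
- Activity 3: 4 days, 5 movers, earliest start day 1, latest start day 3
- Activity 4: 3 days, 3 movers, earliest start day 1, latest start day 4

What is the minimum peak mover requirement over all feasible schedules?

10

Early-start (Activity 1@1, Activity 2@1, Activity 3@1, Activity 4@1) gives peak 14: d1:14  d2:14  d3:14  d4:5  d5:0  d6:0.
Shift Activity 2→4.
Schedule Activity 1@1, Activity 2@4, Activity 3@1, Activity 4@1: d1:10  d2:10  d3:10  d4:9  d5:4  d6:4 — peak 10.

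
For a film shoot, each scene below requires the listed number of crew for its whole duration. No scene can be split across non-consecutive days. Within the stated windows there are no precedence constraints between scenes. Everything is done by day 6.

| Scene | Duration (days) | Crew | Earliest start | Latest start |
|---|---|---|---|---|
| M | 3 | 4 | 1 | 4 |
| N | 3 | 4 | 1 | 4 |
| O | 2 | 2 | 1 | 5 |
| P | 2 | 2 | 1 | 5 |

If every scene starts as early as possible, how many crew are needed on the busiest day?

Early-start schedule: M@1, N@1, O@1, P@1.
Load per day: day 1: 12, day 2: 12, day 3: 8, day 4: 0, day 5: 0, day 6: 0.
Peak is 12.

12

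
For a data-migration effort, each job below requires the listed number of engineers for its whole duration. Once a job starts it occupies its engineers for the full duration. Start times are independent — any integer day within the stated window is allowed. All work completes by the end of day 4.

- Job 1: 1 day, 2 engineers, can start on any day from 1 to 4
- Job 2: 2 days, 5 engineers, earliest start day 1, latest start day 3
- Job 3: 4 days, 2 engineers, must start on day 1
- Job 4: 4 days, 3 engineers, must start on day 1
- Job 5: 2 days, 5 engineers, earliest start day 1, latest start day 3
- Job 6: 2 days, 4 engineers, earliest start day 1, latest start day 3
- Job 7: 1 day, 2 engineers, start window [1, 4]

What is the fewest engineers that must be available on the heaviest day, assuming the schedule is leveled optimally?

Early-start (Job 1@1, Job 2@1, Job 3@1, Job 4@1, Job 5@1, Job 6@1, Job 7@1) gives peak 23: d1:23  d2:19  d3:5  d4:5.
Shift Job 5→3, Job 6→2.
Schedule Job 1@1, Job 2@1, Job 3@1, Job 4@1, Job 5@3, Job 6@2, Job 7@1: d1:14  d2:14  d3:14  d4:10 — peak 14.

14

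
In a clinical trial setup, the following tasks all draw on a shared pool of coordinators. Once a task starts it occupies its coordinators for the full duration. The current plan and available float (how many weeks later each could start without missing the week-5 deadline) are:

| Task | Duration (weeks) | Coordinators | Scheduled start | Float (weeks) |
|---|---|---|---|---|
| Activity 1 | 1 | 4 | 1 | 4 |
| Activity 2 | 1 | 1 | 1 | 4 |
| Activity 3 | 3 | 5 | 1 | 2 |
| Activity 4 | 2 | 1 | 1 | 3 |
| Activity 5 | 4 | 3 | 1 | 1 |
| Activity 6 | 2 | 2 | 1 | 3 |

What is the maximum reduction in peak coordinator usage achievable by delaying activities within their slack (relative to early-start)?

8

Early-start peak: w1:16  w2:11  w3:8  w4:3  w5:0 ⇒ 16.
Leveled (Activity 1@1, Activity 2@1, Activity 3@3, Activity 4@1, Activity 5@2, Activity 6@1): w1:8  w2:6  w3:8  w4:8  w5:8 ⇒ 8.
Reduction 16 − 8 = 8.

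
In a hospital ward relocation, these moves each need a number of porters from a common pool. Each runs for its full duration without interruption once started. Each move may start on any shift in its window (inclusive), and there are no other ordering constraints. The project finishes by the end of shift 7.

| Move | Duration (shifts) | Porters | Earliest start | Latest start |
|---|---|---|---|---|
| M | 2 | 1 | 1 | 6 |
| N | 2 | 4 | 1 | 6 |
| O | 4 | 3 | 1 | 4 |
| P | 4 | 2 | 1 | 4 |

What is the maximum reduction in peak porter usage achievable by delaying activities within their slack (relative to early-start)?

5

Early-start peak: s1:10  s2:10  s3:5  s4:5  s5:0  s6:0  s7:0 ⇒ 10.
Leveled (M@1, N@1, O@3, P@3): s1:5  s2:5  s3:5  s4:5  s5:5  s6:5  s7:0 ⇒ 5.
Reduction 10 − 5 = 5.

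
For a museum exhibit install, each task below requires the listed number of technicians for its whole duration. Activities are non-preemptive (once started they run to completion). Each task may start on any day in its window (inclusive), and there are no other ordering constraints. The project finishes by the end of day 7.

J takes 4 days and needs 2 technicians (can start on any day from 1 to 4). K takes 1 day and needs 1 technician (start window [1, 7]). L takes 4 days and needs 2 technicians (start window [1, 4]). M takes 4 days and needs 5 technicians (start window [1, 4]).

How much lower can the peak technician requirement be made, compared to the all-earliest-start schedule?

1

Early-start peak: d1:10  d2:9  d3:9  d4:9  d5:0  d6:0  d7:0 ⇒ 10.
Leveled (J@1, K@1, L@1, M@2): d1:5  d2:9  d3:9  d4:9  d5:5  d6:0  d7:0 ⇒ 9.
Reduction 10 − 9 = 1.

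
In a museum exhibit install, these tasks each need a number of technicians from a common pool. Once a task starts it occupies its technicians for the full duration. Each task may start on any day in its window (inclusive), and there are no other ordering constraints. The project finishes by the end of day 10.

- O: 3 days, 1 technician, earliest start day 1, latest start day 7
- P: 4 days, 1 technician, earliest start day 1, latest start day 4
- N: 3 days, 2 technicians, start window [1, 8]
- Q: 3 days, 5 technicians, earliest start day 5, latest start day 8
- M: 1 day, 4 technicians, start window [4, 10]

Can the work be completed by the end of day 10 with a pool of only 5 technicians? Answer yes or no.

Schedule O@1, P@1, N@1, Q@5, M@4: d1:4  d2:4  d3:4  d4:5  d5:5  d6:5  d7:5  d8:0  d9:0  d10:0 — peak 5 ≤ 5.

yes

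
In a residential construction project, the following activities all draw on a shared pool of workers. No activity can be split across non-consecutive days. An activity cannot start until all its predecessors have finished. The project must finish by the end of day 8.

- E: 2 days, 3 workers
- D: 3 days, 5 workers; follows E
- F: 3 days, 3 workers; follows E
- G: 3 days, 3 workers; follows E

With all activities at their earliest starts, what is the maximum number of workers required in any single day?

11

Early-start schedule: E@1, D@3, F@3, G@3.
Load per day: day 1: 3, day 2: 3, day 3: 11, day 4: 11, day 5: 11, day 6: 0, day 7: 0, day 8: 0.
Peak is 11.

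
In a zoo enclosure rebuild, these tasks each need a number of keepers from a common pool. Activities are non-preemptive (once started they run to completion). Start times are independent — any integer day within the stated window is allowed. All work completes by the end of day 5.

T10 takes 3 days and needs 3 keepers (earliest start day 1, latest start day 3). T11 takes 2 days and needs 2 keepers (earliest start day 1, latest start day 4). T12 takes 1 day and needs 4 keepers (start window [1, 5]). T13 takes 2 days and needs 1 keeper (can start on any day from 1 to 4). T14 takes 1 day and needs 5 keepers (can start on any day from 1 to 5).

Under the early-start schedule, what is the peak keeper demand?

Early-start schedule: T10@1, T11@1, T12@1, T13@1, T14@1.
Load per day: day 1: 15, day 2: 6, day 3: 3, day 4: 0, day 5: 0.
Peak is 15.

15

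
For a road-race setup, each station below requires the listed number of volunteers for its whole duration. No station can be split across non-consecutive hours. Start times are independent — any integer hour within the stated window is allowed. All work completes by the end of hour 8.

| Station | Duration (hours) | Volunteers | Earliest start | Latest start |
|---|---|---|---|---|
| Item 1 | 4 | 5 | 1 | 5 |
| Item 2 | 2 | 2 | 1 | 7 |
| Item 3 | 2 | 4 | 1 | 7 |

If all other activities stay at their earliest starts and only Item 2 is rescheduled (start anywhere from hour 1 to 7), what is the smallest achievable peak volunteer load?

Item 2@1: h1:11  h2:11  h3:5  h4:5  h5:0  h6:0  h7:0  h8:0 → peak 11
Item 2@2: h1:9  h2:11  h3:7  h4:5  h5:0  h6:0  h7:0  h8:0 → peak 11
Item 2@3: h1:9  h2:9  h3:7  h4:7  h5:0  h6:0  h7:0  h8:0 → peak 9
Item 2@4: h1:9  h2:9  h3:5  h4:7  h5:2  h6:0  h7:0  h8:0 → peak 9
Item 2@5: h1:9  h2:9  h3:5  h4:5  h5:2  h6:2  h7:0  h8:0 → peak 9
Item 2@6: h1:9  h2:9  h3:5  h4:5  h5:0  h6:2  h7:2  h8:0 → peak 9
Item 2@7: h1:9  h2:9  h3:5  h4:5  h5:0  h6:0  h7:2  h8:2 → peak 9
Best is Item 2@3, peak 9.

9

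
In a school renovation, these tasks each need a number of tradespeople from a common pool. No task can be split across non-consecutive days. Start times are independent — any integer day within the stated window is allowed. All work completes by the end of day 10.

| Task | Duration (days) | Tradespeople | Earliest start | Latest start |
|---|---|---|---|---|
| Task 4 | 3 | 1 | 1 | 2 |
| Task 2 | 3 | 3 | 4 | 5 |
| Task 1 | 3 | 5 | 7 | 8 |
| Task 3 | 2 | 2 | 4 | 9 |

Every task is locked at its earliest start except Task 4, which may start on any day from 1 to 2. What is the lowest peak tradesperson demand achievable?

5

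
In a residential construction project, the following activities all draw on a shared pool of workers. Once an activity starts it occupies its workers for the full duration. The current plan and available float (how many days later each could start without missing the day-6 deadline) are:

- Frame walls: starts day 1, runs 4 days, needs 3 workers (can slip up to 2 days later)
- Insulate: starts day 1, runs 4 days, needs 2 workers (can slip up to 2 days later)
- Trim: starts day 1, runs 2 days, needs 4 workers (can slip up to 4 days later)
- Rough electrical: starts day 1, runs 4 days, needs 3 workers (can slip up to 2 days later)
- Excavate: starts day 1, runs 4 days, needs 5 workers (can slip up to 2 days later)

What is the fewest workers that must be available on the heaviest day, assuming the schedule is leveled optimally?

13

Early-start (Frame walls@1, Insulate@1, Trim@1, Rough electrical@1, Excavate@1) gives peak 17: d1:17  d2:17  d3:13  d4:13  d5:0  d6:0.
Shift Excavate→3.
Schedule Frame walls@1, Insulate@1, Trim@1, Rough electrical@1, Excavate@3: d1:12  d2:12  d3:13  d4:13  d5:5  d6:5 — peak 13.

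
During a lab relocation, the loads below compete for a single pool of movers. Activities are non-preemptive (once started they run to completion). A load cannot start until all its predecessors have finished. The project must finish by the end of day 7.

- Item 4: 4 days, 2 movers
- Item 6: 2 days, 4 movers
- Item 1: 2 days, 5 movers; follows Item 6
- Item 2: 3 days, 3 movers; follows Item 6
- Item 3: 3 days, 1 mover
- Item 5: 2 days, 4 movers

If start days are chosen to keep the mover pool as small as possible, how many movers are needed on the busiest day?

8

Early-start (Item 4@1, Item 6@1, Item 1@3, Item 2@3, Item 3@1, Item 5@1) gives peak 11: d1:11  d2:11  d3:11  d4:10  d5:3  d6:0  d7:0.
Shift Item 2→5, Item 5→5.
Schedule Item 4@1, Item 6@1, Item 1@3, Item 2@5, Item 3@1, Item 5@5: d1:7  d2:7  d3:8  d4:7  d5:7  d6:7  d7:3 — peak 8.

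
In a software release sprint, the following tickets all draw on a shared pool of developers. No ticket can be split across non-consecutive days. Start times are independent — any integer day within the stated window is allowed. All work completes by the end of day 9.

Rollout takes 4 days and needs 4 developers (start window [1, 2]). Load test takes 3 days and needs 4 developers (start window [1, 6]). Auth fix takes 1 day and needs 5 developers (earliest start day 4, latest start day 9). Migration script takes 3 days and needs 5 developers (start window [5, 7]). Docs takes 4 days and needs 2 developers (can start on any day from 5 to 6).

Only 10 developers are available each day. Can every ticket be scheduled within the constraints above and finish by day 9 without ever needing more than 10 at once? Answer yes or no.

yes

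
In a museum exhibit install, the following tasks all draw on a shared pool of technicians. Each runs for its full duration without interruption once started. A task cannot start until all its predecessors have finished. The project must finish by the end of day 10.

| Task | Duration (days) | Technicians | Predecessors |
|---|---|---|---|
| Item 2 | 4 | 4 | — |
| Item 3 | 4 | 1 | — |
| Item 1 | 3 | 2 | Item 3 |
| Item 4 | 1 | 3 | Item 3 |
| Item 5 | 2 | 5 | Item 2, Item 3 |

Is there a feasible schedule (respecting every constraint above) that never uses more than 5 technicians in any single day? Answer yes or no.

Schedule Item 2@1, Item 3@1, Item 1@5, Item 4@5, Item 5@8: d1:5  d2:5  d3:5  d4:5  d5:5  d6:2  d7:2  d8:5  d9:5  d10:0 — peak 5 ≤ 5.

yes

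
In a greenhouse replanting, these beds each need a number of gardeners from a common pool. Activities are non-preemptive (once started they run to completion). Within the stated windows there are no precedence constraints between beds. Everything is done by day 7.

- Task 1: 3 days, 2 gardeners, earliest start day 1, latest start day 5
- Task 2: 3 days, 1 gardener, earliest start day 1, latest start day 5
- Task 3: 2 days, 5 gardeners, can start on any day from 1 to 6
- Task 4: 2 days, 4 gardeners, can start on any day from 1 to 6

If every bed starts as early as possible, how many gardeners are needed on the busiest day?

Early-start schedule: Task 1@1, Task 2@1, Task 3@1, Task 4@1.
Load per day: day 1: 12, day 2: 12, day 3: 3, day 4: 0, day 5: 0, day 6: 0, day 7: 0.
Peak is 12.

12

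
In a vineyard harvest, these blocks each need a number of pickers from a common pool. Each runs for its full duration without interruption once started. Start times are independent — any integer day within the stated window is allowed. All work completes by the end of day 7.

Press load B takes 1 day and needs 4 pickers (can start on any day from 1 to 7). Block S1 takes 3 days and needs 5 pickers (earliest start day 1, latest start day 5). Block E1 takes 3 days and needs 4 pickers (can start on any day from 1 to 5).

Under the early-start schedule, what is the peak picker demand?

13

Early-start schedule: Press load B@1, Block S1@1, Block E1@1.
Load per day: day 1: 13, day 2: 9, day 3: 9, day 4: 0, day 5: 0, day 6: 0, day 7: 0.
Peak is 13.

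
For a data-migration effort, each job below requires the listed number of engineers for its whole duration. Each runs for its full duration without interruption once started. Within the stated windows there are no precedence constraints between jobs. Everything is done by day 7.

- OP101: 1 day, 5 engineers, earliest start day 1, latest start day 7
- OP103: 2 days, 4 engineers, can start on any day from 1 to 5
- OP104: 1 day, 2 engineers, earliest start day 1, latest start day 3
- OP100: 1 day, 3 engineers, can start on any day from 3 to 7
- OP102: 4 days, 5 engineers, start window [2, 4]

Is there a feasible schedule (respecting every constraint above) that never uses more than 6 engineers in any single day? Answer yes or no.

no

The minimum achievable peak is 7; 6 < 7, so no feasible schedule stays within the cap.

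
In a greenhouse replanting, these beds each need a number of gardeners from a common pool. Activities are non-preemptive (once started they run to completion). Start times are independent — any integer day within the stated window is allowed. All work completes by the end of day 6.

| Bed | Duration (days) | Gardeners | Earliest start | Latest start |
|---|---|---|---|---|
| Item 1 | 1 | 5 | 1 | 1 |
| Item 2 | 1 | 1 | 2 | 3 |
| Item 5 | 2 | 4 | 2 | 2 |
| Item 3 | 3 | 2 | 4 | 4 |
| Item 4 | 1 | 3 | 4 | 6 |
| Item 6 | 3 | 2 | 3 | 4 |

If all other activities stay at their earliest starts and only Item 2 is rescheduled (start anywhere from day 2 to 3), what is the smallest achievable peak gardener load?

7

Item 2@2: d1:5  d2:5  d3:6  d4:7  d5:4  d6:2 → peak 7
Item 2@3: d1:5  d2:4  d3:7  d4:7  d5:4  d6:2 → peak 7
Best is Item 2@2, peak 7.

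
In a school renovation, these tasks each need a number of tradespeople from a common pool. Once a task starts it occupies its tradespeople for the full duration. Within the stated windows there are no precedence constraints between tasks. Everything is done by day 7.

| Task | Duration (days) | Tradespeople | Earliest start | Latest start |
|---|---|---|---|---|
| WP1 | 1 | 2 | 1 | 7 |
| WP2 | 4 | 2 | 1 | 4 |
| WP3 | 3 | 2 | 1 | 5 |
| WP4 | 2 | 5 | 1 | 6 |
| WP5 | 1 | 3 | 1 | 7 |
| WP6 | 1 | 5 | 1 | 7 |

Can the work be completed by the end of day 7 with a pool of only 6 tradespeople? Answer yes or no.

Schedule WP1@1, WP2@1, WP3@1, WP4@5, WP5@4, WP6@7: d1:6  d2:4  d3:4  d4:5  d5:5  d6:5  d7:5 — peak 6 ≤ 6.

yes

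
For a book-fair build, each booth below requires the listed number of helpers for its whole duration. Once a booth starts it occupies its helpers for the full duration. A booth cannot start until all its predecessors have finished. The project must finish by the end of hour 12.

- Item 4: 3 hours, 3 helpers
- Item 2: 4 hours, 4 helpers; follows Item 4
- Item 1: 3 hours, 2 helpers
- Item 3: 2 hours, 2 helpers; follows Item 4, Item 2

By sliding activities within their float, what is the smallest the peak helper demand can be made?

4

Early-start (Item 4@1, Item 2@4, Item 1@1, Item 3@8) gives peak 5: h1:5  h2:5  h3:5  h4:4  h5:4  h6:4  h7:4  h8:2  h9:2  h10:0  h11:0  h12:0.
Shift Item 1→8.
Schedule Item 4@1, Item 2@4, Item 1@8, Item 3@8: h1:3  h2:3  h3:3  h4:4  h5:4  h6:4  h7:4  h8:4  h9:4  h10:2  h11:0  h12:0 — peak 4.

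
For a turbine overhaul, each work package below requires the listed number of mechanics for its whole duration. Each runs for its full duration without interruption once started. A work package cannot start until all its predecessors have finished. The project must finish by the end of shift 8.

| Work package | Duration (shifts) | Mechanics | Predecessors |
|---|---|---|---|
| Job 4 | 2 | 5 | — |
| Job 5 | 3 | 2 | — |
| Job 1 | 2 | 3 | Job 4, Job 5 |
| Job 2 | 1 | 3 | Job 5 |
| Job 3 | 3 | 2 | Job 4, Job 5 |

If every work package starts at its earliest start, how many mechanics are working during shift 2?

At early start, shift 2 has: Job 4, Job 5.
Demand: 5 + 2 = 7.

7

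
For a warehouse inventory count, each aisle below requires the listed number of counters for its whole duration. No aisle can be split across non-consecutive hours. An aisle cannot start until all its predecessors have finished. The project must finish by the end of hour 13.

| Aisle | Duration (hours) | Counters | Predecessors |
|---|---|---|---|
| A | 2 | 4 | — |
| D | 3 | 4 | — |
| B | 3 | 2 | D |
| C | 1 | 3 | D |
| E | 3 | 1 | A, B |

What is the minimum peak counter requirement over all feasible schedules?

4

Early-start (A@1, D@1, B@4, C@4, E@7) gives peak 8: h1:8  h2:8  h3:4  h4:5  h5:2  h6:2  h7:1  h8:1  h9:1  h10:0  h11:0  h12:0  h13:0.
Shift D→3, B→6, C→9, E→9.
Schedule A@1, D@3, B@6, C@9, E@9: h1:4  h2:4  h3:4  h4:4  h5:4  h6:2  h7:2  h8:2  h9:4  h10:1  h11:1  h12:0  h13:0 — peak 4.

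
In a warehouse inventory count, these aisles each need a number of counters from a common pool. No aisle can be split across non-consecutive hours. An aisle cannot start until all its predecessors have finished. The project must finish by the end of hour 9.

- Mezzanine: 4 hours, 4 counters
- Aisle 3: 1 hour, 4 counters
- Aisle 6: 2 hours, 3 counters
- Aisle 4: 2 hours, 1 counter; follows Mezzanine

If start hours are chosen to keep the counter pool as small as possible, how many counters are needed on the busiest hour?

4

Early-start (Mezzanine@1, Aisle 3@1, Aisle 6@1, Aisle 4@5) gives peak 11: h1:11  h2:7  h3:4  h4:4  h5:1  h6:1  h7:0  h8:0  h9:0.
Shift Aisle 3→5, Aisle 6→6, Aisle 4→6.
Schedule Mezzanine@1, Aisle 3@5, Aisle 6@6, Aisle 4@6: h1:4  h2:4  h3:4  h4:4  h5:4  h6:4  h7:4  h8:0  h9:0 — peak 4.
Total counter-hours = 28 over 9 hours ⇒ peak ≥ ⌈28/9⌉ = 4, so 4 is optimal.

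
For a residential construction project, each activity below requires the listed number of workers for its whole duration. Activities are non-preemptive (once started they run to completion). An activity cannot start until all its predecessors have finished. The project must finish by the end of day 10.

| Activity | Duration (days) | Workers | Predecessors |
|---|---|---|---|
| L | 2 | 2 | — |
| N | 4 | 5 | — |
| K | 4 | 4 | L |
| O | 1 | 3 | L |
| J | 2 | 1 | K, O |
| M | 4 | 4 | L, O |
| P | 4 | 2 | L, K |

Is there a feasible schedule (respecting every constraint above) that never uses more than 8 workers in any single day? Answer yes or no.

no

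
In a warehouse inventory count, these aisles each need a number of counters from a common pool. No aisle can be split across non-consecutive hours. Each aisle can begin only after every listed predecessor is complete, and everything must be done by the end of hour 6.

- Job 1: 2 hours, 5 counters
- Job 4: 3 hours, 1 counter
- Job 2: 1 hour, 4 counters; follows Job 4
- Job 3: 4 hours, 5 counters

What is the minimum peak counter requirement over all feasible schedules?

Early-start (Job 1@1, Job 4@1, Job 2@4, Job 3@1) gives peak 11: h1:11  h2:11  h3:6  h4:9  h5:0  h6:0.
Shift Job 3→3.
Schedule Job 1@1, Job 4@1, Job 2@4, Job 3@3: h1:6  h2:6  h3:6  h4:9  h5:5  h6:5 — peak 9.

9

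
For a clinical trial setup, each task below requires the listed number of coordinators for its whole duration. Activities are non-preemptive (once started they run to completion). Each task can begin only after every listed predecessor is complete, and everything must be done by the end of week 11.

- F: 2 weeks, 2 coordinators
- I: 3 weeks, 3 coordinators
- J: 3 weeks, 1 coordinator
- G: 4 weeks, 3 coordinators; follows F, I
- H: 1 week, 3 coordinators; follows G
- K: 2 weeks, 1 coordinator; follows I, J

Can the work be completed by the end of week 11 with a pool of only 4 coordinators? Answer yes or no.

yes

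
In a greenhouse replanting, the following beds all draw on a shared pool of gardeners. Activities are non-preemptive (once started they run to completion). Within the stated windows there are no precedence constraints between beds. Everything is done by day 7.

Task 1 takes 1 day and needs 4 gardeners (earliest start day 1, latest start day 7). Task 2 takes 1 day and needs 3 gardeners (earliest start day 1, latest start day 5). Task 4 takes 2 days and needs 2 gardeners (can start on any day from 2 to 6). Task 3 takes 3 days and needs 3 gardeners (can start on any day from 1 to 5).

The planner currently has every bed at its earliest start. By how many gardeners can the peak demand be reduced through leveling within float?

Early-start peak: d1:10  d2:5  d3:5  d4:0  d5:0  d6:0  d7:0 ⇒ 10.
Leveled (Task 1@1, Task 2@2, Task 4@3, Task 3@5): d1:4  d2:3  d3:2  d4:2  d5:3  d6:3  d7:3 ⇒ 4.
Reduction 10 − 4 = 6.

6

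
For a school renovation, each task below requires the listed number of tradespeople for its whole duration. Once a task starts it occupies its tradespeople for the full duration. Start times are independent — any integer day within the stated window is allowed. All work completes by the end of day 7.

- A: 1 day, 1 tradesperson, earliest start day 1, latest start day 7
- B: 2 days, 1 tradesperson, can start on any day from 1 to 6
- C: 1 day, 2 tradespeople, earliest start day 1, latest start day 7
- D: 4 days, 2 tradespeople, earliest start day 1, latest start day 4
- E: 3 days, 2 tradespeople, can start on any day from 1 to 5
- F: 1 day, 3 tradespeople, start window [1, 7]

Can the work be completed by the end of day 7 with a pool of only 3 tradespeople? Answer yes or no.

no

Total tradesperson-days = 22; over 7 days the average is 22/7 > 3, so some day must exceed 3.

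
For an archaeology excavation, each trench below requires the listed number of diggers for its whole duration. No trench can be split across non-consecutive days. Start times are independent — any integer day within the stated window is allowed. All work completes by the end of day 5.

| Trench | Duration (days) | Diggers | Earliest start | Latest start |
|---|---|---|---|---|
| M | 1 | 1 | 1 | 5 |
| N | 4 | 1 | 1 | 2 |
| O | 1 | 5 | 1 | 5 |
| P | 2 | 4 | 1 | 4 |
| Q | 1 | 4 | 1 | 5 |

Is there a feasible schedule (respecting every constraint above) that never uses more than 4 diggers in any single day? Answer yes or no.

Total digger-days = 22; over 5 days the average is 22/5 > 4, so some day must exceed 4.

no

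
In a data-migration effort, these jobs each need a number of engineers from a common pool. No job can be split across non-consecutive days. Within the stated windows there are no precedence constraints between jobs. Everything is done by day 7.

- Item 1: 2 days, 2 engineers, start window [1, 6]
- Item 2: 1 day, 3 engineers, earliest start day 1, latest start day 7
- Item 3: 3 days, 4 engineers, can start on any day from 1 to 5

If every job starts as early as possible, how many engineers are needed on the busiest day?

9

Early-start schedule: Item 1@1, Item 2@1, Item 3@1.
Load per day: day 1: 9, day 2: 6, day 3: 4, day 4: 0, day 5: 0, day 6: 0, day 7: 0.
Peak is 9.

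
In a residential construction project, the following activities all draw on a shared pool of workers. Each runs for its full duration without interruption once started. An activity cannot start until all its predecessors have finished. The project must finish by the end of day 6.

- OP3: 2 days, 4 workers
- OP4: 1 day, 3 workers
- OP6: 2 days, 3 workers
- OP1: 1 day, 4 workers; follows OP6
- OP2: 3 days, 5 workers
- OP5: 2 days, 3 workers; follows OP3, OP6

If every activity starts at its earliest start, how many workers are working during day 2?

12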